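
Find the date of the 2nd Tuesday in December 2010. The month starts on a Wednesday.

December 2010 begins on a Wednesday, so the first Tuesday is December 7 (6 days later).
The 2nd Tuesday is 1 weeks later: 7 + 7 = 14.

2010-12-14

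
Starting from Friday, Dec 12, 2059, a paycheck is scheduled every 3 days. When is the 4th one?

Dec 21, 2059

The 4th occurrence is 3 intervals after the first: 3 × 3 = 9 days after Dec 12, 2059.
9 days later is Dec 21, 2059.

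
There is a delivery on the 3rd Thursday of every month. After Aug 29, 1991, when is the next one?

Aug 1991 starts on a Thursday; its first Thursday is the 1st, so the 3rd Thursday is the 15th — Aug 15, 1991.
That is not after Aug 29, 1991, so look at Sep 1991.
Sep 1991 starts on a Sunday; its first Thursday is the 5th, so the 3rd Thursday is the 19th — Sep 19, 1991.

Sep 19, 1991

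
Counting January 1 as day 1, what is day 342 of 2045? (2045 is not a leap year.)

January has 31 days (342 − 31 = 311 remain).
February has 28 days (311 − 28 = 283 remain).
March has 31 days (283 − 31 = 252 remain).
April has 30 days (252 − 30 = 222 remain).
May has 31 days (222 − 31 = 191 remain).
June has 30 days (191 − 30 = 161 remain).
July has 31 days (161 − 31 = 130 remain).
August has 31 days (130 − 31 = 99 remain).
September has 30 days (99 − 30 = 69 remain).
October has 31 days (69 − 31 = 38 remain).
November has 30 days (38 − 30 = 8 remain).
8 into December → December 8.

8 December 2045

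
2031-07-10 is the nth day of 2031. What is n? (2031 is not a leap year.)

Days in months before July: 31 + 28 + 31 + 30 + 31 + 30 = 181.
Plus 10 days into July → day 191.

191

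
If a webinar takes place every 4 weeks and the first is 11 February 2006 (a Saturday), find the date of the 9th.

The 9th occurrence is 8 intervals after the first: 8 × 28 = 224 days after 11 February 2006.
February has 28 days — 17 days to the end of February leaves 207.
March has 31 days (176 left).
April has 30 days (146 left).
May has 31 days (115 left).
June has 30 days (85 left).
July has 31 days (54 left).
August has 31 days (23 left).
23 days into September → 23 September 2006.

23 September 2006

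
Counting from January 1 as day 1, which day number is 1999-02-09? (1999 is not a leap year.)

40

Days in months before February: 31 = 31.
Plus 9 days into February → day 40.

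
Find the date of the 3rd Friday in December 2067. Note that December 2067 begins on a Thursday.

2067-12-16

December 2067 begins on a Thursday, so the first Friday is December 2 (1 day later).
The 3rd Friday is 2 weeks later: 2 + 14 = 16.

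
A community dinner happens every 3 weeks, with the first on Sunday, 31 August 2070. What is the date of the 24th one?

The 24th occurrence is 23 intervals after the first: 23 × 21 = 483 days after 31 August 2070.
August has 31 days — 0 days to the end of August leaves 483.
From end of August to end of 2070 is 122 days (361 left).
January has 31 days (330 left).
February has 28 days (302 left).
March has 31 days (271 left).
April has 30 days (241 left).
May has 31 days (210 left).
June has 30 days (180 left).
July has 31 days (149 left).
August has 31 days (118 left).
September has 30 days (88 left).
October has 31 days (57 left).
November has 30 days (27 left).
27 days into December → 27 December 2071.

27 December 2071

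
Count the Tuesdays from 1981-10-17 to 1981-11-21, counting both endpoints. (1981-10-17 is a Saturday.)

1981-10-17 is a Saturday; the first Tuesday on or after it is 1981-10-20 (3 days later).
From 1981-10-20 to 1981-11-21: 11 + 21 = 32 days (rest of October, November).
32 ÷ 7 = 4 full weeks with remainder 4, so 4 more Tuesdays after the first → 5.

5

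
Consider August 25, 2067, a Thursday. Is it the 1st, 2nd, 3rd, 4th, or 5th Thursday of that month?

Day 25 falls in week ⌈25/7⌉ of the month.
Days 1–7 hold the 1st Thursday, 8–14 the 2nd, 15–21 the 3rd, 22–28 the 4th, 29–31 the 5th.
25 is in the range for the 4th.

4th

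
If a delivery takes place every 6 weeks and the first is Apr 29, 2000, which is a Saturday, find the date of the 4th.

Sep 2, 2000

The 4th occurrence is 3 intervals after the first: 3 × 42 = 126 days after Apr 29, 2000.
Apr has 30 days — 1 day to the end of Apr leaves 125.
May has 31 days (94 left).
Jun has 30 days (64 left).
Jul has 31 days (33 left).
Aug has 31 days (2 left).
2 days into Sep → Sep 2, 2000.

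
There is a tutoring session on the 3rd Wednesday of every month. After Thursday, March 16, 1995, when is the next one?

March 1995 starts on a Wednesday; its first Wednesday is the 1st, so the 3rd Wednesday is the 15th — March 15, 1995.
That is not after March 16, 1995, so look at April 1995.
April 1995 starts on a Saturday; its first Wednesday is the 5th, so the 3rd Wednesday is the 19th — April 19, 1995.

April 19, 1995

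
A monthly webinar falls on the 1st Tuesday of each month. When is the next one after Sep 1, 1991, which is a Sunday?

Sep 1991 starts on a Sunday, so its 1st Tuesday is Sep 3, 1991 (2 days in).
Sep 3, 1991 is after Sep 1, 1991, so that is the next one.

Sep 3, 1991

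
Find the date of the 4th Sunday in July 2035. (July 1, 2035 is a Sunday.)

July 2035 begins on a Sunday, so the first Sunday is July 1.
The 4th Sunday is 3 weeks later: 1 + 21 = 22.

22 July 2035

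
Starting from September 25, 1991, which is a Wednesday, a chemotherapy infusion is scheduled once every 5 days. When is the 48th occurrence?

The 48th occurrence is 47 intervals after the first: 47 × 5 = 235 days after September 25, 1991.
September has 30 days — 5 days to the end of September leaves 230.
October has 31 days (199 left).
November has 30 days (169 left).
December has 31 days (138 left).
January has 31 days (107 left).
February has 29 days (78 left).
March has 31 days (47 left).
April has 30 days (17 left).
17 days into May → May 17, 1992.

May 17, 1992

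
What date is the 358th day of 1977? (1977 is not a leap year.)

24 December 1977

January has 31 days (358 − 31 = 327 remain).
February has 28 days (327 − 28 = 299 remain).
March has 31 days (299 − 31 = 268 remain).
April has 30 days (268 − 30 = 238 remain).
May has 31 days (238 − 31 = 207 remain).
June has 30 days (207 − 30 = 177 remain).
July has 31 days (177 − 31 = 146 remain).
August has 31 days (146 − 31 = 115 remain).
September has 30 days (115 − 30 = 85 remain).
October has 31 days (85 − 31 = 54 remain).
November has 30 days (54 − 30 = 24 remain).
24 into December → December 24.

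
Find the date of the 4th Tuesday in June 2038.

The first Tuesday of June 2038 is June 1.
The 4th Tuesday is 3 weeks later: 1 + 21 = 22.

22 June 2038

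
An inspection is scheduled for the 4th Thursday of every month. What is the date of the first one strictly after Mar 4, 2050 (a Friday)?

Mar 2050 starts on a Tuesday; its first Thursday is the 3rd, so the 4th Thursday is the 24th — Mar 24, 2050.
Mar 24, 2050 is after Mar 4, 2050, so that is the next one.

Mar 24, 2050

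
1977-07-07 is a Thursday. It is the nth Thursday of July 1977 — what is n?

Day 7 falls in week ⌈7/7⌉ of the month.
Days 1–7 hold the 1st Thursday, 8–14 the 2nd, 15–21 the 3rd, 22–28 the 4th, 29–31 the 5th.
7 is in the range for the 1st.

1st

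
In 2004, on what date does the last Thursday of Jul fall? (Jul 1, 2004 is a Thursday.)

Jul 2004 begins on a Thursday, so the first Thursday is Jul 1.
Jul 2004 has 31 days. Adding weeks: 1, 8, 15, 22, 29 — the last one ≤ 31 is the 29th.

Jul 29, 2004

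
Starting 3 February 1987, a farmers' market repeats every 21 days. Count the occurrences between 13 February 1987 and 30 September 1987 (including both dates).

Occurrences land 21·i days after 3 February 1987 for i = 0, 1, 2, …
13 February 1987 is 10 days after the start; 10 ÷ 21 = 0 remainder 10; since the remainder is 10, round up to i = 1. First occurrence in the window: #2 on 24 February 1987 (1×21 = 21 days in).
30 September 1987 is 239 days after the start; 239 ÷ 21 = 11 remainder 8. Last occurrence in the window: #12 on 22 September 1987.
Occurrences #2 through #12: 11 in total.

11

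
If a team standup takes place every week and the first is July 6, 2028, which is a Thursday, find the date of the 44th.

May 3, 2029

The 44th occurrence is 43 intervals after the first: 43 × 7 = 301 days after July 6, 2028.
July has 31 days — 25 days to the end of July leaves 276.
August has 31 days (245 left).
September has 30 days (215 left).
October has 31 days (184 left).
November has 30 days (154 left).
December has 31 days (123 left).
January has 31 days (92 left).
February has 28 days (64 left).
March has 31 days (33 left).
April has 30 days (3 left).
3 days into May → May 3, 2029.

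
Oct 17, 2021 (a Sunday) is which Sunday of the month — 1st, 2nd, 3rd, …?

3rd

Day 17 falls in week ⌈17/7⌉ of the month.
Days 1–7 hold the 1st Sunday, 8–14 the 2nd, 15–21 the 3rd, 22–28 the 4th, 29–31 the 5th.
17 is in the range for the 3rd.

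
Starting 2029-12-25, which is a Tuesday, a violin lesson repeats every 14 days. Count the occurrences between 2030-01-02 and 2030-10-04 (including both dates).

Occurrences land 14·i days after 2029-12-25 for i = 0, 1, 2, …
2030-01-02 is 8 days after the start; 8 ÷ 14 = 0 remainder 8; since the remainder is 8, round up to i = 1. First occurrence in the window: #2 on 2030-01-08 (1×14 = 14 days in).
2030-10-04 is 283 days after the start; 283 ÷ 14 = 20 remainder 3. Last occurrence in the window: #21 on 2030-10-01.
Occurrences #2 through #21: 20 in total.

20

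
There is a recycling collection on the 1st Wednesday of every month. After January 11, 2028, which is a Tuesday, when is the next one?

February 2, 2028

January 2028 starts on a Saturday, so its 1st Wednesday is January 5, 2028 (4 days in).
That is not after January 11, 2028, so look at February 2028.
February 2028 starts on a Tuesday, so its 1st Wednesday is February 2, 2028 (1 day in).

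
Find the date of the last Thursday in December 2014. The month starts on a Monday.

December 2014 begins on a Monday, so the first Thursday is December 4 (3 days later).
December 2014 has 31 days. Adding weeks: 4, 11, 18, 25 — the last one ≤ 31 is the 25th.

2014-12-25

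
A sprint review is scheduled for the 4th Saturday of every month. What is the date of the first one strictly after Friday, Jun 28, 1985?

Jun 1985 starts on a Saturday; its first Saturday is the 1st, so the 4th Saturday is the 22nd — Jun 22, 1985.
That is not after Jun 28, 1985, so look at Jul 1985.
Jul 1985 starts on a Monday; its first Saturday is the 6th, so the 4th Saturday is the 27th — Jul 27, 1985.

Jul 27, 1985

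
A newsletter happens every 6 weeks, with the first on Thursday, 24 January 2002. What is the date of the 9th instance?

26 December 2002

The 9th occurrence is 8 intervals after the first: 8 × 42 = 336 days after 24 January 2002.
January has 31 days — 7 days to the end of January leaves 329.
February has 28 days (301 left).
March has 31 days (270 left).
April has 30 days (240 left).
May has 31 days (209 left).
June has 30 days (179 left).
July has 31 days (148 left).
August has 31 days (117 left).
September has 30 days (87 left).
October has 31 days (56 left).
November has 30 days (26 left).
26 days into December → 26 December 2002.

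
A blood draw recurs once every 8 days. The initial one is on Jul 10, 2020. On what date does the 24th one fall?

The 24th occurrence is 23 intervals after the first: 23 × 8 = 184 days after Jul 10, 2020.
Jul has 31 days — 21 days to the end of Jul leaves 163.
Aug has 31 days (132 left).
Sep has 30 days (102 left).
Oct has 31 days (71 left).
Nov has 30 days (41 left).
Dec has 31 days (10 left).
10 days into Jan → Jan 10, 2021.

Jan 10, 2021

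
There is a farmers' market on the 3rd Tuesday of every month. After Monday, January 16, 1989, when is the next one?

January 17, 1989

January 1989 starts on a Sunday; its first Tuesday is the 3rd, so the 3rd Tuesday is the 17th — January 17, 1989.
January 17, 1989 is after January 16, 1989, so that is the next one.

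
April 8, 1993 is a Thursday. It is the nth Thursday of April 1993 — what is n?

Day 8 falls in week ⌈8/7⌉ of the month.
Days 1–7 hold the 1st Thursday, 8–14 the 2nd, 15–21 the 3rd, 22–28 the 4th, 29–31 the 5th.
8 is in the range for the 2nd.

2nd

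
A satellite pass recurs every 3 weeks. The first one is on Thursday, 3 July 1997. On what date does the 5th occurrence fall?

25 September 1997

The 5th occurrence is 4 intervals after the first: 4 × 21 = 84 days after 3 July 1997.
July has 31 days — 28 days to the end of July leaves 56.
August has 31 days (25 left).
25 days into September → 25 September 1997.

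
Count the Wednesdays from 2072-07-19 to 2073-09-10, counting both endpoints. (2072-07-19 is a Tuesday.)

2072-07-19 is a Tuesday; the first Wednesday on or after it is 2072-07-20 (1 day later).
From 2072-07-20 to 2073-09-10: 164 + 253 = 417 days (rest of 2072, to 2073-09-10 in 2073).
417 ÷ 7 = 59 full weeks with remainder 4, so 59 more Wednesdays after the first → 60.

60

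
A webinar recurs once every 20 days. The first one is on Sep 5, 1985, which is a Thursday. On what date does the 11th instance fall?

Mar 24, 1986

The 11th occurrence is 10 intervals after the first: 10 × 20 = 200 days after Sep 5, 1985.
Sep has 30 days — 25 days to the end of Sep leaves 175.
Oct has 31 days (144 left).
Nov has 30 days (114 left).
Dec has 31 days (83 left).
Jan has 31 days (52 left).
Feb has 28 days (24 left).
24 days into Mar → Mar 24, 1986.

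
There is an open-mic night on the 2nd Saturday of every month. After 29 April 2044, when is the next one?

April 2044 starts on a Friday; its first Saturday is the 2nd, so the 2nd Saturday is the 9th — 9 April 2044.
That is not after 29 April 2044, so look at May 2044.
May 2044 starts on a Sunday; its first Saturday is the 7th, so the 2nd Saturday is the 14th — 14 May 2044.

14 May 2044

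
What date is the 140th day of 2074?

May 20, 2074

January has 31 days (140 − 31 = 109 remain).
February has 28 days (109 − 28 = 81 remain).
March has 31 days (81 − 31 = 50 remain).
April has 30 days (50 − 30 = 20 remain).
20 into May → May 20.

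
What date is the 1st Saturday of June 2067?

June 2067 begins on a Wednesday, so the first Saturday is June 4 (3 days later).

2067-06-04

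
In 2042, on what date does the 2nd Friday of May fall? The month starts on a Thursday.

May 2042 begins on a Thursday, so the first Friday is May 2 (1 day later).
The 2nd Friday is 1 weeks later: 2 + 7 = 9.

May 9, 2042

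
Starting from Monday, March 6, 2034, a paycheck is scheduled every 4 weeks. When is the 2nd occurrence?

The 2nd occurrence is 1 interval after the first: 1 × 28 = 28 days after March 6, 2034.
March has 31 days — 25 days to the end of March leaves 3.
3 days into April → April 3, 2034.

April 3, 2034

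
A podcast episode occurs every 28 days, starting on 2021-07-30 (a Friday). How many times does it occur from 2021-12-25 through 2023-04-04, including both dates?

16

Occurrences land 28·i days after 2021-07-30 for i = 0, 1, 2, …
2021-12-25 is 148 days after the start; 148 ÷ 28 = 5 remainder 8; since the remainder is 8, round up to i = 6. First occurrence in the window: #7 on 2022-01-14 (6×28 = 168 days in).
2023-04-04 is 613 days after the start; 613 ÷ 28 = 21 remainder 25. Last occurrence in the window: #22 on 2023-03-10.
Occurrences #7 through #22: 16 in total.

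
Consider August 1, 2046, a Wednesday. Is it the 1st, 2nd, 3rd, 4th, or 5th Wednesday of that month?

1st

Day 1 falls in week ⌈1/7⌉ of the month.
Days 1–7 hold the 1st Wednesday, 8–14 the 2nd, 15–21 the 3rd, 22–28 the 4th, 29–31 the 5th.
1 is in the range for the 1st.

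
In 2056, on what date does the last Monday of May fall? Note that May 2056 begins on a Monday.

May 2056 begins on a Monday, so the first Monday is May 1.
May 2056 has 31 days. Adding weeks: 1, 8, 15, 22, 29 — the last one ≤ 31 is the 29th.

2056-05-29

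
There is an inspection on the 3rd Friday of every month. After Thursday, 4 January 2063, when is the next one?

19 January 2063

January 2063 starts on a Monday; its first Friday is the 5th, so the 3rd Friday is the 19th — 19 January 2063.
19 January 2063 is after 4 January 2063, so that is the next one.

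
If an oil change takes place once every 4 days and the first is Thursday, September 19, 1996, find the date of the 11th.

The 11th occurrence is 10 intervals after the first: 10 × 4 = 40 days after September 19, 1996.
September has 30 days — 11 days to the end of September leaves 29.
29 days into October → October 29, 1996.

October 29, 1996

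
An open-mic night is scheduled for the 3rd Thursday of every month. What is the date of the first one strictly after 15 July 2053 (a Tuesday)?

July 2053 starts on a Tuesday; its first Thursday is the 3rd, so the 3rd Thursday is the 17th — 17 July 2053.
17 July 2053 is after 15 July 2053, so that is the next one.

17 July 2053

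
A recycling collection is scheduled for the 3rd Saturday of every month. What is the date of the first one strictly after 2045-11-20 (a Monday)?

2045-12-16

November 2045 starts on a Wednesday; its first Saturday is the 4th, so the 3rd Saturday is the 18th — 2045-11-18.
That is not after 2045-11-20, so look at December 2045.
December 2045 starts on a Friday; its first Saturday is the 2nd, so the 3rd Saturday is the 16th — 2045-12-16.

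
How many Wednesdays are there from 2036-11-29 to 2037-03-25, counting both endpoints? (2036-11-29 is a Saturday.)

2036-11-29 is a Saturday; the first Wednesday on or after it is 2036-12-03 (4 days later).
From 2036-12-03 to 2037-03-25: 28 + 31 + 28 + 25 = 112 days (rest of December, January, February, March).
112 ÷ 7 = 16 full weeks with remainder 0, so 16 more Wednesdays after the first → 17.

17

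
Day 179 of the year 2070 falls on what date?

Jun 28, 2070

Jan has 31 days (179 − 31 = 148 remain).
Feb has 28 days (148 − 28 = 120 remain).
Mar has 31 days (120 − 31 = 89 remain).
Apr has 30 days (89 − 30 = 59 remain).
May has 31 days (59 − 31 = 28 remain).
28 into Jun → Jun 28.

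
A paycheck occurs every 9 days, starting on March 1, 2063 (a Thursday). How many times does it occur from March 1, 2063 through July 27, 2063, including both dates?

17

Occurrences land 9·i days after March 1, 2063 for i = 0, 1, 2, …
The window opens on the start date, so the first occurrence inside is #1 on March 1, 2063.
July 27, 2063 is 148 days after the start; 148 ÷ 9 = 16 remainder 4. Last occurrence in the window: #17 on July 23, 2063.
Occurrences #1 through #17: 17 in total.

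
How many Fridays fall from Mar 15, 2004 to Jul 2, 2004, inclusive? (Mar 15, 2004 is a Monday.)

Mar 15, 2004 is a Monday; the first Friday on or after it is Mar 19, 2004 (4 days later).
From Mar 19, 2004 to Jul 2, 2004: 12 + 30 + 31 + 30 + 2 = 105 days (rest of Mar, Apr, May, Jun, Jul).
105 ÷ 7 = 15 full weeks with remainder 0, so 15 more Fridays after the first → 16.

16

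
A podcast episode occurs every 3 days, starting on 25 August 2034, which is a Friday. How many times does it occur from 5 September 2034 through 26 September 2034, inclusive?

7

Occurrences land 3·i days after 25 August 2034 for i = 0, 1, 2, …
5 September 2034 is 11 days after the start; 11 ÷ 3 = 3 remainder 2; since the remainder is 2, round up to i = 4. First occurrence in the window: #5 on 6 September 2034 (4×3 = 12 days in).
26 September 2034 is 32 days after the start; 32 ÷ 3 = 10 remainder 2. Last occurrence in the window: #11 on 24 September 2034.
Occurrences #5 through #11: 7 in total.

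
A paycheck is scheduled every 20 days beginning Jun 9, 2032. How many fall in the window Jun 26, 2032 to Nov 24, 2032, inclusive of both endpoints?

Occurrences land 20·i days after Jun 9, 2032 for i = 0, 1, 2, …
Jun 26, 2032 is 17 days after the start; 17 ÷ 20 = 0 remainder 17; since the remainder is 17, round up to i = 1. First occurrence in the window: #2 on Jun 29, 2032 (1×20 = 20 days in).
Nov 24, 2032 is 168 days after the start; 168 ÷ 20 = 8 remainder 8. Last occurrence in the window: #9 on Nov 16, 2032.
Occurrences #2 through #9: 8 in total.

8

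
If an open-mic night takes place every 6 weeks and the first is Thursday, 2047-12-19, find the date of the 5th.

The 5th occurrence is 4 intervals after the first: 4 × 42 = 168 days after 2047-12-19.
December has 31 days — 12 days to the end of December leaves 156.
January has 31 days (125 left).
February has 29 days (96 left).
March has 31 days (65 left).
April has 30 days (35 left).
May has 31 days (4 left).
4 days into June → 2048-06-04.

2048-06-04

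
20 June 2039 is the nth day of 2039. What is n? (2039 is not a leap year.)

171

Days in months before June: 31 + 28 + 31 + 30 + 31 = 151.
Plus 20 days into June → day 171.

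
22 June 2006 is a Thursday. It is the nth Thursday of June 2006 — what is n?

4th

Day 22 falls in week ⌈22/7⌉ of the month.
Days 1–7 hold the 1st Thursday, 8–14 the 2nd, 15–21 the 3rd, 22–28 the 4th, 29–31 the 5th.
22 is in the range for the 4th.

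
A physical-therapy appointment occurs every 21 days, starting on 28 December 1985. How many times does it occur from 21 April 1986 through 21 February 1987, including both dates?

Occurrences land 21·i days after 28 December 1985 for i = 0, 1, 2, …
21 April 1986 is 114 days after the start; 114 ÷ 21 = 5 remainder 9; since the remainder is 9, round up to i = 6. First occurrence in the window: #7 on 3 May 1986 (6×21 = 126 days in).
21 February 1987 is 420 days after the start; 420 ÷ 21 = 20 remainder 0. Last occurrence in the window: #21 on 21 February 1987.
Occurrences #7 through #21: 15 in total.

15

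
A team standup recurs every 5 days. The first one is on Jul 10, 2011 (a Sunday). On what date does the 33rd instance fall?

The 33rd occurrence is 32 intervals after the first: 32 × 5 = 160 days after Jul 10, 2011.
Jul has 31 days — 21 days to the end of Jul leaves 139.
Aug has 31 days (108 left).
Sep has 30 days (78 left).
Oct has 31 days (47 left).
Nov has 30 days (17 left).
17 days into Dec → Dec 17, 2011.

Dec 17, 2011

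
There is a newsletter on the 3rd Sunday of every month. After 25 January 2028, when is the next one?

January 2028 starts on a Saturday; its first Sunday is the 2nd, so the 3rd Sunday is the 16th — 16 January 2028.
That is not after 25 January 2028, so look at February 2028.
February 2028 starts on a Tuesday; its first Sunday is the 6th, so the 3rd Sunday is the 20th — 20 February 2028.

20 February 2028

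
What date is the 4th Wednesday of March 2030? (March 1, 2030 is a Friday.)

March 2030 begins on a Friday, so the first Wednesday is March 6 (5 days later).
The 4th Wednesday is 3 weeks later: 6 + 21 = 27.

2030-03-27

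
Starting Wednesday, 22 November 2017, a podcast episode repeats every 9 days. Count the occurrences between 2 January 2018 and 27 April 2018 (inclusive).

13

Occurrences land 9·i days after 22 November 2017 for i = 0, 1, 2, …
2 January 2018 is 41 days after the start; 41 ÷ 9 = 4 remainder 5; since the remainder is 5, round up to i = 5. First occurrence in the window: #6 on 6 January 2018 (5×9 = 45 days in).
27 April 2018 is 156 days after the start; 156 ÷ 9 = 17 remainder 3. Last occurrence in the window: #18 on 24 April 2018.
Occurrences #6 through #18: 13 in total.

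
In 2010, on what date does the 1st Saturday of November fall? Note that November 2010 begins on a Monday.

November 2010 begins on a Monday, so the first Saturday is November 6 (5 days later).

November 6, 2010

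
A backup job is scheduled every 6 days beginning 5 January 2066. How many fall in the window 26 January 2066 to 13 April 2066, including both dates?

Occurrences land 6·i days after 5 January 2066 for i = 0, 1, 2, …
26 January 2066 is 21 days after the start; 21 ÷ 6 = 3 remainder 3; since the remainder is 3, round up to i = 4. First occurrence in the window: #5 on 29 January 2066 (4×6 = 24 days in).
13 April 2066 is 98 days after the start; 98 ÷ 6 = 16 remainder 2. Last occurrence in the window: #17 on 11 April 2066.
Occurrences #5 through #17: 13 in total.

13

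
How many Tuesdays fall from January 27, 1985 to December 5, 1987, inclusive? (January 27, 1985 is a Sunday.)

January 27, 1985 is a Sunday; the first Tuesday on or after it is January 29, 1985 (2 days later).
From January 29, 1985 to December 5, 1987: 336 + 365 + 339 = 1040 days (rest of 1985, 1986, to December 5, 1987 in 1987).
1040 ÷ 7 = 148 full weeks with remainder 4, so 148 more Tuesdays after the first → 149.

149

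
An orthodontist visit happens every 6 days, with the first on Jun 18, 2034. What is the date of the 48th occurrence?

The 48th occurrence is 47 intervals after the first: 47 × 6 = 282 days after Jun 18, 2034.
Jun has 30 days — 12 days to the end of Jun leaves 270.
Jul has 31 days (239 left).
Aug has 31 days (208 left).
Sep has 30 days (178 left).
Oct has 31 days (147 left).
Nov has 30 days (117 left).
Dec has 31 days (86 left).
Jan has 31 days (55 left).
Feb has 28 days (27 left).
27 days into Mar → Mar 27, 2035.

Mar 27, 2035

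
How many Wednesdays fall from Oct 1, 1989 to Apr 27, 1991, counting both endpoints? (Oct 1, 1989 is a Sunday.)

Oct 1, 1989 is a Sunday; the first Wednesday on or after it is Oct 4, 1989 (3 days later).
From Oct 4, 1989 to Apr 27, 1991: 88 + 365 + 117 = 570 days (rest of 1989, 1990, to Apr 27, 1991 in 1991).
570 ÷ 7 = 81 full weeks with remainder 3, so 81 more Wednesdays after the first → 82.

82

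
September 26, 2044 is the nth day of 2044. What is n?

270

Days in months before September: 31 + 29 + 31 + 30 + 31 + 30 + 31 + 31 = 244.
Plus 26 days into September → day 270.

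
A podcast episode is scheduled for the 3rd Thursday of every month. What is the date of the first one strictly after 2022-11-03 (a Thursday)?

2022-11-17

November 2022 starts on a Tuesday; its first Thursday is the 3rd, so the 3rd Thursday is the 17th — 2022-11-17.
2022-11-17 is after 2022-11-03, so that is the next one.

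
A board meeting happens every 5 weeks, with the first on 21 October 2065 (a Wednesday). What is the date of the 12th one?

10 November 2066

The 12th occurrence is 11 intervals after the first: 11 × 35 = 385 days after 21 October 2065.
October has 31 days — 10 days to the end of October leaves 375.
November has 30 days (345 left).
December has 31 days (314 left).
January has 31 days (283 left).
February has 28 days (255 left).
March has 31 days (224 left).
April has 30 days (194 left).
May has 31 days (163 left).
June has 30 days (133 left).
July has 31 days (102 left).
August has 31 days (71 left).
September has 30 days (41 left).
October has 31 days (10 left).
10 days into November → 10 November 2066.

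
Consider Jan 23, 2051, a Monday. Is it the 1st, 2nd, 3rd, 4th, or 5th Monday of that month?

4th

Day 23 falls in week ⌈23/7⌉ of the month.
Days 1–7 hold the 1st Monday, 8–14 the 2nd, 15–21 the 3rd, 22–28 the 4th, 29–31 the 5th.
23 is in the range for the 4th.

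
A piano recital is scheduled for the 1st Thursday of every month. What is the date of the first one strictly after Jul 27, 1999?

Jul 1999 starts on a Thursday, so its 1st Thursday is Jul 1, 1999.
That is not after Jul 27, 1999, so look at Aug 1999.
Aug 1999 starts on a Sunday, so its 1st Thursday is Aug 5, 1999 (4 days in).

Aug 5, 1999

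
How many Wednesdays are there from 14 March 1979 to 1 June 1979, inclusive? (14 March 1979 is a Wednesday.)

14 March 1979 is a Wednesday; the first Wednesday on or after it is 14 March 1979.
From 14 March 1979 to 1 June 1979: 17 + 30 + 31 + 1 = 79 days (rest of March, April, May, June).
79 ÷ 7 = 11 full weeks with remainder 2, so 11 more Wednesdays after the first → 12.

12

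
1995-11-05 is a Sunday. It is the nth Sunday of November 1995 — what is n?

Day 5 falls in week ⌈5/7⌉ of the month.
Days 1–7 hold the 1st Sunday, 8–14 the 2nd, 15–21 the 3rd, 22–28 the 4th, 29–31 the 5th.
5 is in the range for the 1st.

1st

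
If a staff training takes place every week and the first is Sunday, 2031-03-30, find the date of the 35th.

The 35th occurrence is 34 intervals after the first: 34 × 7 = 238 days after 2031-03-30.
March has 31 days — 1 day to the end of March leaves 237.
April has 30 days (207 left).
May has 31 days (176 left).
June has 30 days (146 left).
July has 31 days (115 left).
August has 31 days (84 left).
September has 30 days (54 left).
October has 31 days (23 left).
23 days into November → 2031-11-23.

2031-11-23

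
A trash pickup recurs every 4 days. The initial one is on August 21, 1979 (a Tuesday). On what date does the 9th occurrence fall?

The 9th occurrence is 8 intervals after the first: 8 × 4 = 32 days after August 21, 1979.
August has 31 days — 10 days to the end of August leaves 22.
22 days into September → September 22, 1979.

September 22, 1979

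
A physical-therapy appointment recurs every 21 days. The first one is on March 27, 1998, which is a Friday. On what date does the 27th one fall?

The 27th occurrence is 26 intervals after the first: 26 × 21 = 546 days after March 27, 1998.
March has 31 days — 4 days to the end of March leaves 542.
From end of March to end of 1998 is 275 days (267 left).
January has 31 days (236 left).
February has 28 days (208 left).
March has 31 days (177 left).
April has 30 days (147 left).
May has 31 days (116 left).
June has 30 days (86 left).
July has 31 days (55 left).
August has 31 days (24 left).
24 days into September → September 24, 1999.

September 24, 1999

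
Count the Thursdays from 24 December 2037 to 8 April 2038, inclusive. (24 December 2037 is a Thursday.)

24 December 2037 is a Thursday; the first Thursday on or after it is 24 December 2037.
From 24 December 2037 to 8 April 2038: 7 + 31 + 28 + 31 + 8 = 105 days (rest of December, January, February, March, April).
105 ÷ 7 = 15 full weeks with remainder 0, so 15 more Thursdays after the first → 16.

16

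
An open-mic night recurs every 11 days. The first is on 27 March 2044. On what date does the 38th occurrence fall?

The 38th occurrence is 37 intervals after the first: 37 × 11 = 407 days after 27 March 2044.
March has 31 days — 4 days to the end of March leaves 403.
From end of March to end of 2044 is 275 days (128 left).
January has 31 days (97 left).
February has 28 days (69 left).
March has 31 days (38 left).
April has 30 days (8 left).
8 days into May → 8 May 2045.

8 May 2045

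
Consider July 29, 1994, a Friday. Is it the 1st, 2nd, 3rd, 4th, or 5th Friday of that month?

5th

Day 29 falls in week ⌈29/7⌉ of the month.
Days 1–7 hold the 1st Friday, 8–14 the 2nd, 15–21 the 3rd, 22–28 the 4th, 29–31 the 5th.
29 is in the range for the 5th.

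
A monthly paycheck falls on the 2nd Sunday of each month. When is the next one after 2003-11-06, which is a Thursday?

November 2003 starts on a Saturday; its first Sunday is the 2nd, so the 2nd Sunday is the 9th — 2003-11-09.
2003-11-09 is after 2003-11-06, so that is the next one.

2003-11-09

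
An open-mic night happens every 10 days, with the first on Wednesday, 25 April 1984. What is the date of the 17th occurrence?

The 17th occurrence is 16 intervals after the first: 16 × 10 = 160 days after 25 April 1984.
April has 30 days — 5 days to the end of April leaves 155.
May has 31 days (124 left).
June has 30 days (94 left).
July has 31 days (63 left).
August has 31 days (32 left).
September has 30 days (2 left).
2 days into October → 2 October 1984.

2 October 1984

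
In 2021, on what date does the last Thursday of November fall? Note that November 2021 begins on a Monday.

November 2021 begins on a Monday, so the first Thursday is November 4 (3 days later).
November 2021 has 30 days. Adding weeks: 4, 11, 18, 25 — the last one ≤ 30 is the 25th.

25 November 2021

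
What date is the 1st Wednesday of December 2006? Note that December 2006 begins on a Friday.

December 2006 begins on a Friday, so the first Wednesday is December 6 (5 days later).

December 6, 2006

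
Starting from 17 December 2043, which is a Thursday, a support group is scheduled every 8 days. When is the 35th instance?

The 35th occurrence is 34 intervals after the first: 34 × 8 = 272 days after 17 December 2043.
December has 31 days — 14 days to the end of December leaves 258.
January has 31 days (227 left).
February has 29 days (198 left).
March has 31 days (167 left).
April has 30 days (137 left).
May has 31 days (106 left).
June has 30 days (76 left).
July has 31 days (45 left).
August has 31 days (14 left).
14 days into September → 14 September 2044.

14 September 2044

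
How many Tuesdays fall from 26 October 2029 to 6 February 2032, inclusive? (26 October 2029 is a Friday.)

119

26 October 2029 is a Friday; the first Tuesday on or after it is 30 October 2029 (4 days later).
From 30 October 2029 to 6 February 2032: 62 + 365 + 365 + 37 = 829 days (rest of 2029, 2030, 2031, to 6 February 2032 in 2032).
829 ÷ 7 = 118 full weeks with remainder 3, so 118 more Tuesdays after the first → 119.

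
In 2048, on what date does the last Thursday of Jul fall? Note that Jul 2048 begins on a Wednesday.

Jul 2048 begins on a Wednesday, so the first Thursday is Jul 2 (1 day later).
Jul 2048 has 31 days. Adding weeks: 2, 9, 16, 23, 30 — the last one ≤ 31 is the 30th.

Jul 30, 2048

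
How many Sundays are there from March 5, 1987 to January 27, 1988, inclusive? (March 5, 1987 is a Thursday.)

March 5, 1987 is a Thursday; the first Sunday on or after it is March 8, 1987 (3 days later).
From March 8, 1987 to January 27, 1988: 23 + 30 + 31 + 30 + 31 + 31 + 30 + 31 + 30 + 31 + 27 = 325 days (rest of March, April, May, June, July, August, September, October, November, December, January).
325 ÷ 7 = 46 full weeks with remainder 3, so 46 more Sundays after the first → 47.

47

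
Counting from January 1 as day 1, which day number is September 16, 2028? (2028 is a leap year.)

Days in months before September: 31 + 29 + 31 + 30 + 31 + 30 + 31 + 31 = 244.
Plus 16 days into September → day 260.

260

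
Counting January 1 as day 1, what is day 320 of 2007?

2007-11-16

January has 31 days (320 − 31 = 289 remain).
February has 28 days (289 − 28 = 261 remain).
March has 31 days (261 − 31 = 230 remain).
April has 30 days (230 − 30 = 200 remain).
May has 31 days (200 − 31 = 169 remain).
June has 30 days (169 − 30 = 139 remain).
July has 31 days (139 − 31 = 108 remain).
August has 31 days (108 − 31 = 77 remain).
September has 30 days (77 − 30 = 47 remain).
October has 31 days (47 − 31 = 16 remain).
16 into November → November 16.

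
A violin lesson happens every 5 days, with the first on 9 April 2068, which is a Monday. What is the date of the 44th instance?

10 November 2068

The 44th occurrence is 43 intervals after the first: 43 × 5 = 215 days after 9 April 2068.
April has 30 days — 21 days to the end of April leaves 194.
May has 31 days (163 left).
June has 30 days (133 left).
July has 31 days (102 left).
August has 31 days (71 left).
September has 30 days (41 left).
October has 31 days (10 left).
10 days into November → 10 November 2068.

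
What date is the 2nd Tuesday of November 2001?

November 2001 begins on a Thursday, so the first Tuesday is November 6 (5 days later).
The 2nd Tuesday is 1 weeks later: 6 + 7 = 13.

2001-11-13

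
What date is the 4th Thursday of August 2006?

The first Thursday of August 2006 is August 3.
The 4th Thursday is 3 weeks later: 3 + 21 = 24.

24 August 2006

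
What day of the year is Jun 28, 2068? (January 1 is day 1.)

Days in months before Jun: 31 + 29 + 31 + 30 + 31 = 152.
Plus 28 days into Jun → day 180.

180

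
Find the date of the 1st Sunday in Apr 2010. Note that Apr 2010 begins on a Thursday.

Apr 2010 begins on a Thursday, so the first Sunday is Apr 4 (3 days later).

Apr 4, 2010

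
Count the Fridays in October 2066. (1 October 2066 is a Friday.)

5

1 October 2066 is a Friday; the first Friday on or after it is 1 October 2066.
From 1 October 2066 to 31 October 2066 is 31 − 1 = 30 days.
30 ÷ 7 = 4 full weeks with remainder 2, so 4 more Fridays after the first → 5.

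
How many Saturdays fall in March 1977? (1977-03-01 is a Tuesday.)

1977-03-01 is a Tuesday; the first Saturday on or after it is 1977-03-05 (4 days later).
From 1977-03-05 to 1977-03-31 is 31 − 5 = 26 days.
26 ÷ 7 = 3 full weeks with remainder 5, so 3 more Saturdays after the first → 4.

4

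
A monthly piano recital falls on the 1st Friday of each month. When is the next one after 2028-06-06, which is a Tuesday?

2028-07-07

June 2028 starts on a Thursday, so its 1st Friday is 2028-06-02 (1 day in).
That is not after 2028-06-06, so look at July 2028.
July 2028 starts on a Saturday, so its 1st Friday is 2028-07-07 (6 days in).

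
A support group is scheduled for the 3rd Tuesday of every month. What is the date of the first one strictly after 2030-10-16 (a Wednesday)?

October 2030 starts on a Tuesday; its first Tuesday is the 1st, so the 3rd Tuesday is the 15th — 2030-10-15.
That is not after 2030-10-16, so look at November 2030.
November 2030 starts on a Friday; its first Tuesday is the 5th, so the 3rd Tuesday is the 19th — 2030-11-19.

2030-11-19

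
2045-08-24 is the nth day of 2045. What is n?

236

Days in months before August: 31 + 28 + 31 + 30 + 31 + 30 + 31 = 212.
Plus 24 days into August → day 236.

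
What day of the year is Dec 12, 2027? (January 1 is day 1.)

346

Days in months before Dec: 31 + 28 + 31 + 30 + 31 + 30 + 31 + 31 + 30 + 31 + 30 = 334.
Plus 12 days into Dec → day 346.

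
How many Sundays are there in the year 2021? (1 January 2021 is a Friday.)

1 January 2021 is a Friday; the first Sunday on or after it is 3 January 2021 (2 days later).
From 3 January 2021 to 31 December 2021: 28 + 28 + 31 + 30 + 31 + 30 + 31 + 31 + 30 + 31 + 30 + 31 = 362 days (rest of January, February, March, April, May, June, July, August, September, October, November, December).
362 ÷ 7 = 51 full weeks with remainder 5, so 51 more Sundays after the first → 52.

52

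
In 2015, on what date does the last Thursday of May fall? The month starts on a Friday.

May 28, 2015

May 2015 begins on a Friday, so the first Thursday is May 7 (6 days later).
May 2015 has 31 days. Adding weeks: 7, 14, 21, 28 — the last one ≤ 31 is the 28th.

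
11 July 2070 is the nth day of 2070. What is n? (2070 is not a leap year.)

192

Days in months before July: 31 + 28 + 31 + 30 + 31 + 30 = 181.
Plus 11 days into July → day 192.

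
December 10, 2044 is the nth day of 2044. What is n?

Days in months before December: 31 + 29 + 31 + 30 + 31 + 30 + 31 + 31 + 30 + 31 + 30 = 335.
Plus 10 days into December → day 345.

345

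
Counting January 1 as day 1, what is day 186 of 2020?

July 4, 2020

January has 31 days (186 − 31 = 155 remain).
February has 29 days (155 − 29 = 126 remain).
March has 31 days (126 − 31 = 95 remain).
April has 30 days (95 − 30 = 65 remain).
May has 31 days (65 − 31 = 34 remain).
June has 30 days (34 − 30 = 4 remain).
4 into July → July 4.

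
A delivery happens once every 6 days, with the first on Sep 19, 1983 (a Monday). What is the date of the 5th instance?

Oct 13, 1983

The 5th occurrence is 4 intervals after the first: 4 × 6 = 24 days after Sep 19, 1983.
Sep has 30 days — 11 days to the end of Sep leaves 13.
13 days into Oct → Oct 13, 1983.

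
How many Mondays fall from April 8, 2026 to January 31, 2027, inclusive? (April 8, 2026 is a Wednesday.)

42

April 8, 2026 is a Wednesday; the first Monday on or after it is April 13, 2026 (5 days later).
From April 13, 2026 to January 31, 2027: 17 + 31 + 30 + 31 + 31 + 30 + 31 + 30 + 31 + 31 = 293 days (rest of April, May, June, July, August, September, October, November, December, January).
293 ÷ 7 = 41 full weeks with remainder 6, so 41 more Mondays after the first → 42.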